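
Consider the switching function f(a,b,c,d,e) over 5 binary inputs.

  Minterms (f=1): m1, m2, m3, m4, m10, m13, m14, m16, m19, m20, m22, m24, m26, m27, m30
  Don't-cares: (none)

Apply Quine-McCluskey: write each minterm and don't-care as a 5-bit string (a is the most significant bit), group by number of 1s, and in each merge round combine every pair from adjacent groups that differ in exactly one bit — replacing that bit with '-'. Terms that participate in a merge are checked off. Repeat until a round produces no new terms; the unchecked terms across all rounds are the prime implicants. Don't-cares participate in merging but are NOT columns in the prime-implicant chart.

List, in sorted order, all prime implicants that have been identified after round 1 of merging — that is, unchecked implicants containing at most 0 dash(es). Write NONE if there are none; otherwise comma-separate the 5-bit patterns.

01101

Round 0: 00001✓ 00010✓ 00011✓ 00100✓ 01010✓ 01101 01110✓ 10000✓ 10011✓ 10100✓ 10110✓ 11000✓ 11010✓ 11011✓ 11110✓
Round 1: -0011 -0100 -1010✓ -1110✓ 0-010 000-1 0001- 01-10✓ 1-000 1-011 1-110 10-00 101-0 11-10✓ 110-0 1101-
Round 2: -1-10
PIs = {-0011, -0100, -1-10, 0-010, 000-1, 0001-, 01101, 1-000, 1-011, 1-110, 10-00, 101-0, 110-0, 1101-}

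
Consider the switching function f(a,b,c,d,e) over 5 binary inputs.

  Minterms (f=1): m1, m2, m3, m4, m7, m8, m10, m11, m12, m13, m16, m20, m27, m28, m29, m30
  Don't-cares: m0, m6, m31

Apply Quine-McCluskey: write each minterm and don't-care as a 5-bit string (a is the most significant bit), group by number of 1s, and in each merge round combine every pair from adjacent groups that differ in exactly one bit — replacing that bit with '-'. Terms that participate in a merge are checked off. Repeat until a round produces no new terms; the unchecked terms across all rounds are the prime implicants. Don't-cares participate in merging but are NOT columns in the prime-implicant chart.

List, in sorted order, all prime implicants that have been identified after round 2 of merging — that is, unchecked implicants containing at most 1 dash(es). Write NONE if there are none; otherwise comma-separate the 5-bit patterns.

-1011, 11-11

Round 0: 00000✓ 00001✓ 00010✓ 00011✓ 00100✓ 00110✓ 00111✓ 01000✓ 01010✓ 01011✓ 01100✓ 01101✓ 10000✓ 10100✓ 11011✓ 11100✓ 11101✓ 11110✓ 11111✓
Round 1: -0000✓ -0100✓ -1011 -1100✓ -1101✓ 0-000✓ 0-010✓ 0-011✓ 0-100✓ 00-00✓ 00-10✓ 00-11✓ 000-0✓ 000-1✓ 0000-✓ 0001-✓ 001-0✓ 0011-✓ 01-00✓ 010-0✓ 0101-✓ 0110-✓ 1-100✓ 10-00✓ 11-11 111-0✓ 111-1✓ 1110-✓ 1111-✓
Round 2: --100 -0-00 -110- 0--00 0-0-0 0-01- 00--0 00-1- 000-- 111--
PIs = {--100, -0-00, -1011, -110-, 0--00, 0-0-0, 0-01-, 00--0, 00-1-, 000--, 11-11, 111--}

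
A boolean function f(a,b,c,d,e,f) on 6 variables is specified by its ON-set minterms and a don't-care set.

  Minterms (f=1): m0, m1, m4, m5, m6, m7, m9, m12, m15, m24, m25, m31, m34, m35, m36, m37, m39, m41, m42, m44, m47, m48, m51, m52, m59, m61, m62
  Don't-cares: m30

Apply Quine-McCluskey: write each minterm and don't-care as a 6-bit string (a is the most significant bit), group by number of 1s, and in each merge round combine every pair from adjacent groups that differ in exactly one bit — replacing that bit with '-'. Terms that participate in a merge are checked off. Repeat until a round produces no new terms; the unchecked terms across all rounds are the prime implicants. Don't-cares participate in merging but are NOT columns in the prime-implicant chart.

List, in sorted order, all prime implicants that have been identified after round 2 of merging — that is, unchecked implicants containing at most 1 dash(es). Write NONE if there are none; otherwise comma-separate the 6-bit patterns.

size-2^0 implicants → 000000(✓)  000001(✓)  000100(✓)  000101(✓)  000110(✓)  000111(✓)  001001(✓)  001100(✓)  001111(✓)  011000(✓)  011001(✓)  011110(✓)  011111(✓)  100010(✓)  100011(✓)  100100(✓)  100101(✓)  100111(✓)  101001(✓)  101010(✓)  101100(✓)  101111(✓)  110000(✓)  110011(✓)  110100(✓)  111011(✓)  111101  111110(✓)
size-2^1 implicants → -00100(✓)  -00101(✓)  -00111(✓)  -01001  -01100(✓)  -01111(✓)  -11110  0-1001  0-1111  00-001  00-100(✓)  00-111(✓)  000-00(✓)  000-01(✓)  00000-(✓)  0001-0(✓)  0001-1(✓)  00010-(✓)  00011-(✓)  01100-  01111-  1-0011  1-0100  10-010  10-100(✓)  10-111(✓)  100-11  10001-  1001-1(✓)  10010-(✓)  11-011  110-00
size-2^2 implicants → -0-100  -0-111  -001-1  -0010-  000-0-  0001--
Unchecked terms (primes): -0-100, -0-111, -001-1, -0010-, -01001, -11110, 0-1001, 0-1111, 00-001, 000-0-, 0001--, 01100-, 01111-, 1-0011, 1-0100, 10-010, 100-11, 10001-, 11-011, 110-00, 111101

-01001, -11110, 0-1001, 0-1111, 00-001, 01100-, 01111-, 1-0011, 1-0100, 10-010, 100-11, 10001-, 11-011, 110-00, 111101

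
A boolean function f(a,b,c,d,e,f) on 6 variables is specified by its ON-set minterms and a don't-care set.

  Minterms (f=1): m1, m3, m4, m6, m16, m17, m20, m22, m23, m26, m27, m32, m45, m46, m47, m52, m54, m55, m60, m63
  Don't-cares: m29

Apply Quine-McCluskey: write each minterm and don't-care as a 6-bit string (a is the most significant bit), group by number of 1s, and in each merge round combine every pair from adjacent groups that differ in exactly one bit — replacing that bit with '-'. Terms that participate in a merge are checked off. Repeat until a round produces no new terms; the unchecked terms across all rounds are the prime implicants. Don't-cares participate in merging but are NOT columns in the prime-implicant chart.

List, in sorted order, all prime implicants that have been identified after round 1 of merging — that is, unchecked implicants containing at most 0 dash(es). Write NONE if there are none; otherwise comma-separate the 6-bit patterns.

011101, 100000

size-2^0 implicants → 000001(✓)  000011(✓)  000100(✓)  000110(✓)  010000(✓)  010001(✓)  010100(✓)  010110(✓)  010111(✓)  011010(✓)  011011(✓)  011101  100000  101101(✓)  101110(✓)  101111(✓)  110100(✓)  110110(✓)  110111(✓)  111100(✓)  111111(✓)
size-2^1 implicants → -10100(✓)  -10110(✓)  -10111(✓)  0-0001  0-0100(✓)  0-0110(✓)  0000-1  0001-0(✓)  010-00  01000-  0101-0(✓)  01011-(✓)  01101-  1-1111  1011-1  10111-  11-100  11-111  1101-0(✓)  11011-(✓)
size-2^2 implicants → -101-0  -1011-  0-01-0
Unchecked terms (primes): -101-0, -1011-, 0-0001, 0-01-0, 0000-1, 010-00, 01000-, 01101-, 011101, 1-1111, 100000, 1011-1, 10111-, 11-100, 11-111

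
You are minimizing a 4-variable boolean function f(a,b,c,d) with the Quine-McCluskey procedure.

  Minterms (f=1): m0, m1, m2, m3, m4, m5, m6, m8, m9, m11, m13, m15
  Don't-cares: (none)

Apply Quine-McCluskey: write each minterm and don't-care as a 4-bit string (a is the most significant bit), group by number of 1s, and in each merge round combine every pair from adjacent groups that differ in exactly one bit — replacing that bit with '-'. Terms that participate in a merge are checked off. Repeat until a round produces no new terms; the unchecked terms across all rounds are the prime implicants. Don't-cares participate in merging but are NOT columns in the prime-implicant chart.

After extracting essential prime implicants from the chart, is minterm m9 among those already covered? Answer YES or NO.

YES

size-2^0 implicants → 0000(✓)  0001(✓)  0010(✓)  0011(✓)  0100(✓)  0101(✓)  0110(✓)  1000(✓)  1001(✓)  1011(✓)  1101(✓)  1111(✓)
size-2^1 implicants → -000(✓)  -001(✓)  -011(✓)  -101(✓)  0-00(✓)  0-01(✓)  0-10(✓)  00-0(✓)  00-1(✓)  000-(✓)  001-(✓)  01-0(✓)  010-(✓)  1-01(✓)  1-11(✓)  10-1(✓)  100-(✓)  11-1(✓)
size-2^2 implicants → --01  -0-1  -00-  0--0  0-0-  00--  1--1
Unchecked terms (primes): --01, -0-1, -00-, 0--0, 0-0-, 00--, 1--1
Minterm coverage:
  m0 ⊆ -00-,0--0,0-0-,00--
  m1 ⊆ --01,-0-1,-00-,0-0-,00--
  m2 ⊆ 0--0,00--
  m3 ⊆ -0-1,00--
  m4 ⊆ 0--0,0-0-
  m5 ⊆ --01,0-0-
  m6 ⊆ 0--0 [E]
  m8 ⊆ -00- [E]
  m9 ⊆ --01,-0-1,-00-,1--1
  m11 ⊆ -0-1,1--1
  m13 ⊆ --01,1--1
  m15 ⊆ 1--1 [E]
E = {-00-, 0--0, 1--1}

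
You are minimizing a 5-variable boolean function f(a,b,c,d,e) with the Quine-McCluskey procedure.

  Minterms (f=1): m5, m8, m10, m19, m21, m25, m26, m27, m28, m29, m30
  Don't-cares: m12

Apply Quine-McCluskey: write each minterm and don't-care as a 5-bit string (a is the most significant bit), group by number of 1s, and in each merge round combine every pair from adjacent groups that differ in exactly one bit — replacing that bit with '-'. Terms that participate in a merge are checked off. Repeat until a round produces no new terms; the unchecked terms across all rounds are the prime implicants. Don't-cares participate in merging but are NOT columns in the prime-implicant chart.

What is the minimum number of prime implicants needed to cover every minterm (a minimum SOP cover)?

[col 0] 00101*, 01000*, 01010*, 01100*, 10011*, 10101*, 11001*, 11010*, 11011*, 11100*, 11101*, 11110*
[col 1] -0101, -1010, -1100, 01-00, 010-0, 1-011, 1-101, 11-01, 11-10, 110-1, 1101-, 111-0, 1110-
Prime implicants: -0101, -1010, -1100, 01-00, 010-0, 1-011, 1-101, 11-01, 11-10, 110-1, 1101-, 111-0, 1110-
PI chart (minterm → PIs covering it):
  5 | -0101  (sole → essential)
  8 | 01-00,010-0
  10 | -1010,010-0
  19 | 1-011  (sole → essential)
  21 | -0101,1-101
  25 | 11-01,110-1
  26 | -1010,11-10,1101-
  27 | 1-011,110-1,1101-
  28 | -1100,111-0,1110-
  29 | 1-101,11-01,1110-
  30 | 11-10,111-0
Essential prime implicants: -0101, 1-011
Petrick residual → -1010, 01-00, 11-01, 111-0
Minimum SOP uses 6 PIs: b'cd'e + bc'de' + a'bd'e' + ac'de + abd'e + abce'

6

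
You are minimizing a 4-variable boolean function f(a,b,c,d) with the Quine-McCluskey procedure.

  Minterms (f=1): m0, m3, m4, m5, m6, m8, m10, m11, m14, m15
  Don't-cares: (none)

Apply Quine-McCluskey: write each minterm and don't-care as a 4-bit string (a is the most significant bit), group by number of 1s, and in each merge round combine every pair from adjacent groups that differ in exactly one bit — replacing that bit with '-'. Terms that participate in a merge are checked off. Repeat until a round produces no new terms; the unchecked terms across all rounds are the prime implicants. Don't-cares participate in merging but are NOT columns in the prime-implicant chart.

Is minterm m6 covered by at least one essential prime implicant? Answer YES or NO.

size-2^0 implicants → 0000(✓)  0011(✓)  0100(✓)  0101(✓)  0110(✓)  1000(✓)  1010(✓)  1011(✓)  1110(✓)  1111(✓)
size-2^1 implicants → -000  -011  -110  0-00  01-0  010-  1-10(✓)  1-11(✓)  10-0  101-(✓)  111-(✓)
size-2^2 implicants → 1-1-
Unchecked terms (primes): -000, -011, -110, 0-00, 01-0, 010-, 1-1-, 10-0
Minterm coverage:
  m0 ⊆ -000,0-00
  m3 ⊆ -011 [E]
  m4 ⊆ 0-00,01-0,010-
  m5 ⊆ 010- [E]
  m6 ⊆ -110,01-0
  m8 ⊆ -000,10-0
  m10 ⊆ 1-1-,10-0
  m11 ⊆ -011,1-1-
  m14 ⊆ -110,1-1-
  m15 ⊆ 1-1- [E]
E = {-011, 010-, 1-1-}

NO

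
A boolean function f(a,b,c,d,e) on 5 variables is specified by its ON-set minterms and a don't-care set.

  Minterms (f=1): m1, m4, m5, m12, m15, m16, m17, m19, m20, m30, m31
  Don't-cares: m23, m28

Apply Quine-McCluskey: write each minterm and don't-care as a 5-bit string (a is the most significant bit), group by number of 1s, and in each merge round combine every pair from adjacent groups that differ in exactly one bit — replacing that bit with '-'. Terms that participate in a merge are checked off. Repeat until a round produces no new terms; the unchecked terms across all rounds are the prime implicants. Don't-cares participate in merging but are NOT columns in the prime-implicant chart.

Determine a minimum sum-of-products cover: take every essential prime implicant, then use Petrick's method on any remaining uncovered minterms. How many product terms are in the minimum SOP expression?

Round 0: 00001✓ 00100✓ 00101✓ 01100✓ 01111✓ 10000✓ 10001✓ 10011✓ 10100✓ 10111✓ 11100✓ 11110✓ 11111✓
Round 1: -0001 -0100✓ -1100✓ -1111 0-100✓ 00-01 0010- 1-100✓ 1-111 10-00 10-11 100-1 1000- 111-0 1111-
Round 2: --100
PIs = {--100, -0001, -1111, 00-01, 0010-, 1-111, 10-00, 10-11, 100-1, 1000-, 111-0, 1111-}
Coverage chart:
  m1: -0001,00-01
  m4: --100,0010-
  m5: 00-01,0010-
  m12: --100 ←essential
  m15: -1111 ←essential
  m16: 10-00,1000-
  m17: -0001,100-1,1000-
  m19: 10-11,100-1
  m20: --100,10-00
  m30: 111-0,1111-
  m31: -1111,1-111,1111-
Essential: --100, -1111
Petrick residual → 00-01, 10-00, 100-1, 111-0
Min cover (6 terms): cd'e' + bcde + a'b'd'e + ab'd'e' + ab'c'e + abce'

6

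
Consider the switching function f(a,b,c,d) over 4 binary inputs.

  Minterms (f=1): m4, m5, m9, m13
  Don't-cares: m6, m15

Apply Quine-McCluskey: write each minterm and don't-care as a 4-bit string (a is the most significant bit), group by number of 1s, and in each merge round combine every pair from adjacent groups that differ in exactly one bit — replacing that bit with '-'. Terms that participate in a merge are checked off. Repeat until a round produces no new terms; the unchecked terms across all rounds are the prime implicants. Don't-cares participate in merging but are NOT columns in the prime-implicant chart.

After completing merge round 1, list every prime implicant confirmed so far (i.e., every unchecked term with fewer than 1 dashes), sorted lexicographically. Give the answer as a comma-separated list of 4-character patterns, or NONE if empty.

[col 0] 0100*, 0101*, 0110*, 1001*, 1101*, 1111*
[col 1] -101, 01-0, 010-, 1-01, 11-1
Prime implicants: -101, 01-0, 010-, 1-01, 11-1

NONE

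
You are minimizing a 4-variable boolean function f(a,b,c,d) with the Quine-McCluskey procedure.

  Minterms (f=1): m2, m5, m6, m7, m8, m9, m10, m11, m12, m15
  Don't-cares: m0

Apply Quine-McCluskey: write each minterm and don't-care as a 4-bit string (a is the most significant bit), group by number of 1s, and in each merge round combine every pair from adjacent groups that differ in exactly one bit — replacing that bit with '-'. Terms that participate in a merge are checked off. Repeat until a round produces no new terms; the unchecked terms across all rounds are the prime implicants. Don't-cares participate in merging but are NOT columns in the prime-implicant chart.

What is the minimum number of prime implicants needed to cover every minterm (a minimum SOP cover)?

5

size-2^0 implicants → 0000(✓)  0010(✓)  0101(✓)  0110(✓)  0111(✓)  1000(✓)  1001(✓)  1010(✓)  1011(✓)  1100(✓)  1111(✓)
size-2^1 implicants → -000(✓)  -010(✓)  -111  0-10  00-0(✓)  01-1  011-  1-00  1-11  10-0(✓)  10-1(✓)  100-(✓)  101-(✓)
size-2^2 implicants → -0-0  10--
Unchecked terms (primes): -0-0, -111, 0-10, 01-1, 011-, 1-00, 1-11, 10--
Minterm coverage:
  m2 ⊆ -0-0,0-10
  m5 ⊆ 01-1 [E]
  m6 ⊆ 0-10,011-
  m7 ⊆ -111,01-1,011-
  m8 ⊆ -0-0,1-00,10--
  m9 ⊆ 10-- [E]
  m10 ⊆ -0-0,10--
  m11 ⊆ 1-11,10--
  m12 ⊆ 1-00 [E]
  m15 ⊆ -111,1-11
E = {01-1, 1-00, 10--}
Petrick residual → -111, 0-10
Cover = bcd + a'cd' + a'bd + ac'd' + ab'  |cover|=5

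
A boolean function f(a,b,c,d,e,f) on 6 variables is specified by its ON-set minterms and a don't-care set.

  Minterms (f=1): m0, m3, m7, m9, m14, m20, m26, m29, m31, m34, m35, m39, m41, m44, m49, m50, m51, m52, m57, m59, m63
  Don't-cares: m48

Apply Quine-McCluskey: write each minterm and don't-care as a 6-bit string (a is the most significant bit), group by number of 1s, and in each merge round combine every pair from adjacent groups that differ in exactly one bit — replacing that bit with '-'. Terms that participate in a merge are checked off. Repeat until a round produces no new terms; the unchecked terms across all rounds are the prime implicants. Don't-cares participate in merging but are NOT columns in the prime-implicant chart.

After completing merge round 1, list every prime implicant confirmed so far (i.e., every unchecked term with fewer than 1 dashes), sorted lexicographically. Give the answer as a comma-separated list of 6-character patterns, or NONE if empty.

000000, 001110, 011010, 101100

[col 0] 000000, 000011*, 000111*, 001001*, 001110, 010100*, 011010, 011101*, 011111*, 100010*, 100011*, 100111*, 101001*, 101100, 110000*, 110001*, 110010*, 110011*, 110100*, 111001*, 111011*, 111111*
[col 1] -00011*, -00111*, -01001, -10100, -11111, 000-11*, 0111-1, 1-0010*, 1-0011*, 1-1001, 100-11*, 10001-*, 11-001*, 11-011*, 110-00, 1100-0*, 1100-1*, 11000-*, 11001-*, 111-11, 1110-1*
[col 2] -00-11, 1-001-, 11-0-1, 1100--
Prime implicants: -00-11, -01001, -10100, -11111, 000000, 001110, 011010, 0111-1, 1-001-, 1-1001, 101100, 11-0-1, 110-00, 1100--, 111-11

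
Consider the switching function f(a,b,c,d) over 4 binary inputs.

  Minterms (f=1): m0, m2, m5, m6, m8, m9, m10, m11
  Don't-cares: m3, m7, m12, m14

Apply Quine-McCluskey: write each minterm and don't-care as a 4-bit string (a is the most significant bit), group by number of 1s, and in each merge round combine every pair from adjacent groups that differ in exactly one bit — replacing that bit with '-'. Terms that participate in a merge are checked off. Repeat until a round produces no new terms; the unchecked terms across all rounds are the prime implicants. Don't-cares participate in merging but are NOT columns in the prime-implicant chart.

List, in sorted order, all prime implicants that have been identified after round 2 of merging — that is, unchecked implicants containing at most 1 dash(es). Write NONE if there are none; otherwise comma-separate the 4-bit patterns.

Round 0: 0000✓ 0010✓ 0011✓ 0101✓ 0110✓ 0111✓ 1000✓ 1001✓ 1010✓ 1011✓ 1100✓ 1110✓
Round 1: -000✓ -010✓ -011✓ -110✓ 0-10✓ 0-11✓ 00-0✓ 001-✓ 01-1 011-✓ 1-00✓ 1-10✓ 10-0✓ 10-1✓ 100-✓ 101-✓ 11-0✓
Round 2: --10 -0-0 -01- 0-1- 1--0 10--
PIs = {--10, -0-0, -01-, 0-1-, 01-1, 1--0, 10--}

01-1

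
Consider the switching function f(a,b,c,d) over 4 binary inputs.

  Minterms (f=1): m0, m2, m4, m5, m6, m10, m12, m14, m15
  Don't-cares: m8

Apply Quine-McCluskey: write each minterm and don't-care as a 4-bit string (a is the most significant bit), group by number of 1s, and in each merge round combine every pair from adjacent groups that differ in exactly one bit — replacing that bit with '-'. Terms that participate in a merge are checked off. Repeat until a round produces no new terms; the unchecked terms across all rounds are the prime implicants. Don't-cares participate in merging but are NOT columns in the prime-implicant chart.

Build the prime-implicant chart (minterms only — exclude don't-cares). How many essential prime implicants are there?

3

size-2^0 implicants → 0000(✓)  0010(✓)  0100(✓)  0101(✓)  0110(✓)  1000(✓)  1010(✓)  1100(✓)  1110(✓)  1111(✓)
size-2^1 implicants → -000(✓)  -010(✓)  -100(✓)  -110(✓)  0-00(✓)  0-10(✓)  00-0(✓)  01-0(✓)  010-  1-00(✓)  1-10(✓)  10-0(✓)  11-0(✓)  111-
size-2^2 implicants → --00(✓)  --10(✓)  -0-0(✓)  -1-0(✓)  0--0(✓)  1--0(✓)
size-2^3 implicants → ---0
Unchecked terms (primes): ---0, 010-, 111-
Minterm coverage:
  m0 ⊆ ---0 [E]
  m2 ⊆ ---0 [E]
  m4 ⊆ ---0,010-
  m5 ⊆ 010- [E]
  m6 ⊆ ---0 [E]
  m10 ⊆ ---0 [E]
  m12 ⊆ ---0 [E]
  m14 ⊆ ---0,111-
  m15 ⊆ 111- [E]
E = {---0, 010-, 111-}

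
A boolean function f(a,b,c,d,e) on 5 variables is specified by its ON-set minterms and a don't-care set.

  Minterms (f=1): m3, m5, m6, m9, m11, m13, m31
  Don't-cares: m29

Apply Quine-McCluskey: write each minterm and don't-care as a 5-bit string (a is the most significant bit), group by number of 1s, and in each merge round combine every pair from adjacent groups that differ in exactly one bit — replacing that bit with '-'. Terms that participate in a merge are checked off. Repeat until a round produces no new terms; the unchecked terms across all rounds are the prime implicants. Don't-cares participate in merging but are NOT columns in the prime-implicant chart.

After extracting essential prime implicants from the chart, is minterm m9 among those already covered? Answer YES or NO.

Round 0: 00011✓ 00101✓ 00110 01001✓ 01011✓ 01101✓ 11101✓ 11111✓
Round 1: -1101 0-011 0-101 01-01 010-1 111-1
PIs = {-1101, 0-011, 0-101, 00110, 01-01, 010-1, 111-1}
Coverage chart:
  m3: 0-011 ←essential
  m5: 0-101 ←essential
  m6: 00110 ←essential
  m9: 01-01,010-1
  m11: 0-011,010-1
  m13: -1101,0-101,01-01
  m31: 111-1 ←essential
Essential: 0-011, 0-101, 00110, 111-1

NO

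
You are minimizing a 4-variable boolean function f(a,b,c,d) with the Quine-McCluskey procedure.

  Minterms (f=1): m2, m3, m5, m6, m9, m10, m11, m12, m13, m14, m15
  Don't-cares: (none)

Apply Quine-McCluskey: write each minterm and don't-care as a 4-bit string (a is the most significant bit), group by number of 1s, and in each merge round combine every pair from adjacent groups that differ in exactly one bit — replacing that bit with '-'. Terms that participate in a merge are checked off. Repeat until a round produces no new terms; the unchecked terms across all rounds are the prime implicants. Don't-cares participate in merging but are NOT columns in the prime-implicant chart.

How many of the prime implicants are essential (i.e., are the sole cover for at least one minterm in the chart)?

[col 0] 0010*, 0011*, 0101*, 0110*, 1001*, 1010*, 1011*, 1100*, 1101*, 1110*, 1111*
[col 1] -010*, -011*, -101, -110*, 0-10*, 001-*, 1-01*, 1-10*, 1-11*, 10-1*, 101-*, 11-0*, 11-1*, 110-*, 111-*
[col 2] --10, -01-, 1--1, 1-1-, 11--
Prime implicants: --10, -01-, -101, 1--1, 1-1-, 11--
PI chart (minterm → PIs covering it):
  2 | --10,-01-
  3 | -01-  (sole → essential)
  5 | -101  (sole → essential)
  6 | --10  (sole → essential)
  9 | 1--1  (sole → essential)
  10 | --10,-01-,1-1-
  11 | -01-,1--1,1-1-
  12 | 11--  (sole → essential)
  13 | -101,1--1,11--
  14 | --10,1-1-,11--
  15 | 1--1,1-1-,11--
Essential prime implicants: --10, -01-, -101, 1--1, 11--

5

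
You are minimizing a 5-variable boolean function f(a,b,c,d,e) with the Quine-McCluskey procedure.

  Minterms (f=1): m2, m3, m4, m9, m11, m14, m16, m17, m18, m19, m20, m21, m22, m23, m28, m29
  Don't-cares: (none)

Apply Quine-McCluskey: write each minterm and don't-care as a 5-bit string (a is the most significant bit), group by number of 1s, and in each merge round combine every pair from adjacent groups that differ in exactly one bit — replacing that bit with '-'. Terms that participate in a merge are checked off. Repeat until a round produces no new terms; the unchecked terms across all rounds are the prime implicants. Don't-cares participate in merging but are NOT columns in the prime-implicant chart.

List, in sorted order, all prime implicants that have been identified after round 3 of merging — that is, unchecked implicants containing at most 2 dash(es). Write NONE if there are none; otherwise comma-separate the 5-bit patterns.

-001-, -0100, 0-011, 010-1, 01110, 1-10-

size-2^0 implicants → 00010(✓)  00011(✓)  00100(✓)  01001(✓)  01011(✓)  01110  10000(✓)  10001(✓)  10010(✓)  10011(✓)  10100(✓)  10101(✓)  10110(✓)  10111(✓)  11100(✓)  11101(✓)
size-2^1 implicants → -0010(✓)  -0011(✓)  -0100  0-011  0001-(✓)  010-1  1-100(✓)  1-101(✓)  10-00(✓)  10-01(✓)  10-10(✓)  10-11(✓)  100-0(✓)  100-1(✓)  1000-(✓)  1001-(✓)  101-0(✓)  101-1(✓)  1010-(✓)  1011-(✓)  1110-(✓)
size-2^2 implicants → -001-  1-10-  10--0(✓)  10--1(✓)  10-0-(✓)  10-1-(✓)  100--(✓)  101--(✓)
size-2^3 implicants → 10---
Unchecked terms (primes): -001-, -0100, 0-011, 010-1, 01110, 1-10-, 10---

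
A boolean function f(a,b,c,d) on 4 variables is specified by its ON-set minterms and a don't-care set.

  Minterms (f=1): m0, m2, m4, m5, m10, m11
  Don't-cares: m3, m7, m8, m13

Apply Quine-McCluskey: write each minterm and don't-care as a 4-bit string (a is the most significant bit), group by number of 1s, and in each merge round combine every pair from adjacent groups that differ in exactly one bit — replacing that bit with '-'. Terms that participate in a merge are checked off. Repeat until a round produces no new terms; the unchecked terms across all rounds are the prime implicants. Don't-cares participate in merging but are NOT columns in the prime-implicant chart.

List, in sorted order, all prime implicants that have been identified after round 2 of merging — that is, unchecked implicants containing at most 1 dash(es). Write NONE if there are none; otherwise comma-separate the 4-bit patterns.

-101, 0-00, 0-11, 01-1, 010-

size-2^0 implicants → 0000(✓)  0010(✓)  0011(✓)  0100(✓)  0101(✓)  0111(✓)  1000(✓)  1010(✓)  1011(✓)  1101(✓)
size-2^1 implicants → -000(✓)  -010(✓)  -011(✓)  -101  0-00  0-11  00-0(✓)  001-(✓)  01-1  010-  10-0(✓)  101-(✓)
size-2^2 implicants → -0-0  -01-
Unchecked terms (primes): -0-0, -01-, -101, 0-00, 0-11, 01-1, 010-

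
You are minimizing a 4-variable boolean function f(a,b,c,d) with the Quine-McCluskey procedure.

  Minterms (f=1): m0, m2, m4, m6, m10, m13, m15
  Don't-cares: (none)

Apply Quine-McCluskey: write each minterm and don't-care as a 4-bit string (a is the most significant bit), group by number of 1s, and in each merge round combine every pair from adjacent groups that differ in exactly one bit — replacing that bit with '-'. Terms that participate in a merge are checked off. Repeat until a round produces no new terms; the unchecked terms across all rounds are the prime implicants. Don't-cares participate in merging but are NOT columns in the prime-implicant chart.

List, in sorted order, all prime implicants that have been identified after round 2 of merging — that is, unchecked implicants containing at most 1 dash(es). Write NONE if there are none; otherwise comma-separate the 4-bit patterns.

size-2^0 implicants → 0000(✓)  0010(✓)  0100(✓)  0110(✓)  1010(✓)  1101(✓)  1111(✓)
size-2^1 implicants → -010  0-00(✓)  0-10(✓)  00-0(✓)  01-0(✓)  11-1
size-2^2 implicants → 0--0
Unchecked terms (primes): -010, 0--0, 11-1

-010, 11-1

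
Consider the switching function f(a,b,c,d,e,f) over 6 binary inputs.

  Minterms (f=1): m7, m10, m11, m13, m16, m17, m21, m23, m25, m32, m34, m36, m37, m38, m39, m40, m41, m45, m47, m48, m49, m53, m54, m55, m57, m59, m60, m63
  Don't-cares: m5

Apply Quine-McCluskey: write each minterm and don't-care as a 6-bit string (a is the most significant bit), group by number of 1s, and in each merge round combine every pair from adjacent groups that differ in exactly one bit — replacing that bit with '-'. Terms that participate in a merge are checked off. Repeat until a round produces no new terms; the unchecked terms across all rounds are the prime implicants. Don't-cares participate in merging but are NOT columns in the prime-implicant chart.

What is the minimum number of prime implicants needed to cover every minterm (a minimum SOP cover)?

size-2^0 implicants → 000101(✓)  000111(✓)  001010(✓)  001011(✓)  001101(✓)  010000(✓)  010001(✓)  010101(✓)  010111(✓)  011001(✓)  100000(✓)  100010(✓)  100100(✓)  100101(✓)  100110(✓)  100111(✓)  101000(✓)  101001(✓)  101101(✓)  101111(✓)  110000(✓)  110001(✓)  110101(✓)  110110(✓)  110111(✓)  111001(✓)  111011(✓)  111100  111111(✓)
size-2^1 implicants → -00101(✓)  -00111(✓)  -01101(✓)  -10000(✓)  -10001(✓)  -10101(✓)  -10111(✓)  -11001(✓)  0-0101(✓)  0-0111(✓)  00-101(✓)  0001-1(✓)  00101-  01-001(✓)  010-01(✓)  01000-(✓)  0101-1(✓)  1-0000  1-0101(✓)  1-0110(✓)  1-0111(✓)  1-1001  1-1111(✓)  10-000  10-101(✓)  10-111(✓)  100-00(✓)  100-10(✓)  1000-0(✓)  1001-0(✓)  1001-1(✓)  10010-(✓)  10011-(✓)  101-01  10100-  1011-1(✓)  11-001(✓)  11-111(✓)  110-01(✓)  11000-(✓)  1101-1(✓)  11011-(✓)  111-11  1110-1
size-2^2 implicants → --0101(✓)  --0111(✓)  -0-101  -001-1(✓)  -1-001  -10-01  -1000-  -101-1(✓)  0-01-1(✓)  1--111  1-01-1(✓)  1-011-  10-1-1  100--0  1001--
size-2^3 implicants → --01-1
Unchecked terms (primes): --01-1, -0-101, -1-001, -10-01, -1000-, 00101-, 1--111, 1-0000, 1-011-, 1-1001, 10-000, 10-1-1, 100--0, 1001--, 101-01, 10100-, 111-11, 1110-1, 111100
Minterm coverage:
  m7 ⊆ --01-1 [E]
  m10 ⊆ 00101- [E]
  m11 ⊆ 00101- [E]
  m13 ⊆ -0-101 [E]
  m16 ⊆ -1000- [E]
  m17 ⊆ -1-001,-10-01,-1000-
  m21 ⊆ --01-1,-10-01
  m23 ⊆ --01-1 [E]
  m25 ⊆ -1-001 [E]
  m32 ⊆ 1-0000,10-000,100--0
  m34 ⊆ 100--0 [E]
  m36 ⊆ 100--0,1001--
  m37 ⊆ --01-1,-0-101,10-1-1,1001--
  m38 ⊆ 1-011-,100--0,1001--
  m39 ⊆ --01-1,1--111,1-011-,10-1-1,1001--
  m40 ⊆ 10-000,10100-
  m41 ⊆ 1-1001,101-01,10100-
  m45 ⊆ -0-101,10-1-1,101-01
  m47 ⊆ 1--111,10-1-1
  m48 ⊆ -1000-,1-0000
  m49 ⊆ -1-001,-10-01,-1000-
  m53 ⊆ --01-1,-10-01
  m54 ⊆ 1-011- [E]
  m55 ⊆ --01-1,1--111,1-011-
  m57 ⊆ -1-001,1-1001,1110-1
  m59 ⊆ 111-11,1110-1
  m60 ⊆ 111100 [E]
  m63 ⊆ 1--111,111-11
E = {--01-1, -0-101, -1-001, -1000-, 00101-, 1-011-, 100--0, 111100}
Petrick residual → 1--111, 10100-, 111-11
Cover = c'df + b'de'f + bd'e'f + bc'd'e' + a'b'cd'e + adef + ac'de + ab'c'f' + ab'cd'e' + abcef + abcde'f'  |cover|=11

11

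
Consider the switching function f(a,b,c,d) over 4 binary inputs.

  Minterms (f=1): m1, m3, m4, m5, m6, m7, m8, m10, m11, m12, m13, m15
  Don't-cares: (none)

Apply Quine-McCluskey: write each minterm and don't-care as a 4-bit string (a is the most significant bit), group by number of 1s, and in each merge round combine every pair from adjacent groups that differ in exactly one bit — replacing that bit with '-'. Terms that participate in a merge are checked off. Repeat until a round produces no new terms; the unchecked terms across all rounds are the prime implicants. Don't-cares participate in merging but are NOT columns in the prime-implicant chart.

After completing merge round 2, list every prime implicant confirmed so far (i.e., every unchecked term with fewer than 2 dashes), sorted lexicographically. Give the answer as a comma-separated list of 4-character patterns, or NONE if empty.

[col 0] 0001*, 0011*, 0100*, 0101*, 0110*, 0111*, 1000*, 1010*, 1011*, 1100*, 1101*, 1111*
[col 1] -011*, -100*, -101*, -111*, 0-01*, 0-11*, 00-1*, 01-0*, 01-1*, 010-*, 011-*, 1-00, 1-11*, 10-0, 101-, 11-1*, 110-*
[col 2] --11, -1-1, -10-, 0--1, 01--
Prime implicants: --11, -1-1, -10-, 0--1, 01--, 1-00, 10-0, 101-

1-00, 10-0, 101-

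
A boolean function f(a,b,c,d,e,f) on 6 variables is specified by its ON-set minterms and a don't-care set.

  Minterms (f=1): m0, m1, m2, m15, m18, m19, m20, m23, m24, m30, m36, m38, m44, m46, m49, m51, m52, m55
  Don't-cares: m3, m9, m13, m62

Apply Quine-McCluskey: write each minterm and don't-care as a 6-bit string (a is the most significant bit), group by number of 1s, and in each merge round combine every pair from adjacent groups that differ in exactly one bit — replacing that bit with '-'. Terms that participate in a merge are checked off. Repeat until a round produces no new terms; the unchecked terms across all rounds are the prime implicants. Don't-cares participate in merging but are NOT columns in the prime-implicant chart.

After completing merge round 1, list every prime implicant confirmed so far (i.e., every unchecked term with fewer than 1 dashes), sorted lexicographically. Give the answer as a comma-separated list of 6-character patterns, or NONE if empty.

size-2^0 implicants → 000000(✓)  000001(✓)  000010(✓)  000011(✓)  001001(✓)  001101(✓)  001111(✓)  010010(✓)  010011(✓)  010100(✓)  010111(✓)  011000  011110(✓)  100100(✓)  100110(✓)  101100(✓)  101110(✓)  110001(✓)  110011(✓)  110100(✓)  110111(✓)  111110(✓)
size-2^1 implicants → -10011(✓)  -10100  -10111(✓)  -11110  0-0010(✓)  0-0011(✓)  00-001  0000-0(✓)  0000-1(✓)  00000-(✓)  00001-(✓)  001-01  0011-1  010-11(✓)  01001-(✓)  1-0100  1-1110  10-100(✓)  10-110(✓)  1001-0(✓)  1011-0(✓)  110-11(✓)  1100-1
size-2^2 implicants → -10-11  0-001-  0000--  10-1-0
Unchecked terms (primes): -10-11, -10100, -11110, 0-001-, 00-001, 0000--, 001-01, 0011-1, 011000, 1-0100, 1-1110, 10-1-0, 1100-1

011000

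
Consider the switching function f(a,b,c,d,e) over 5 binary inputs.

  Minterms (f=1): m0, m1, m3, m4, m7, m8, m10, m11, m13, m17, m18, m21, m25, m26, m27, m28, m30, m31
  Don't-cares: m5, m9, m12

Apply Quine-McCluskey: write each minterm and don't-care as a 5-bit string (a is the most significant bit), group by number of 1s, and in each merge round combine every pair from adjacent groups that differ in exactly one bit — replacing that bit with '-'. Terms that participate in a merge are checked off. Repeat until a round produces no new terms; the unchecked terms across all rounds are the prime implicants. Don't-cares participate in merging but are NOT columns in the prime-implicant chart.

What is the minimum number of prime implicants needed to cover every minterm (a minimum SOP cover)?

Round 0: 00000✓ 00001✓ 00011✓ 00100✓ 00101✓ 00111✓ 01000✓ 01001✓ 01010✓ 01011✓ 01100✓ 01101✓ 10001✓ 10010✓ 10101✓ 11001✓ 11010✓ 11011✓ 11100✓ 11110✓ 11111✓
Round 1: -0001✓ -0101✓ -1001✓ -1010✓ -1011✓ -1100 0-000✓ 0-001✓ 0-011✓ 0-100✓ 0-101✓ 00-00✓ 00-01✓ 00-11✓ 000-1✓ 0000-✓ 001-1✓ 0010-✓ 01-00✓ 01-01✓ 010-0✓ 010-1✓ 0100-✓ 0101-✓ 0110-✓ 1-001✓ 1-010 10-01✓ 11-10✓ 11-11✓ 110-1✓ 1101-✓ 111-0 1111-✓
Round 2: --001 -0-01 -10-1 -101- 0--00✓ 0--01✓ 0-0-1 0-00-✓ 0-10-✓ 00--1 00-0-✓ 01-0-✓ 010-- 11-1-
Round 3: 0--0-
PIs = {--001, -0-01, -10-1, -101-, -1100, 0--0-, 0-0-1, 00--1, 010--, 1-010, 11-1-, 111-0}
Coverage chart:
  m0: 0--0- ←essential
  m1: --001,-0-01,0--0-,0-0-1,00--1
  m3: 0-0-1,00--1
  m4: 0--0- ←essential
  m7: 00--1 ←essential
  m8: 0--0-,010--
  m10: -101-,010--
  m11: -10-1,-101-,0-0-1,010--
  m13: 0--0- ←essential
  m17: --001,-0-01
  m18: 1-010 ←essential
  m21: -0-01 ←essential
  m25: --001,-10-1
  m26: -101-,1-010,11-1-
  m27: -10-1,-101-,11-1-
  m28: -1100,111-0
  m30: 11-1-,111-0
  m31: 11-1- ←essential
Essential: -0-01, 0--0-, 00--1, 1-010, 11-1-
Petrick residual → --001, -101-, -1100
Min cover (8 terms): c'd'e + b'd'e + bc'd + bcd'e' + a'd' + a'b'e + ac'de' + abd

8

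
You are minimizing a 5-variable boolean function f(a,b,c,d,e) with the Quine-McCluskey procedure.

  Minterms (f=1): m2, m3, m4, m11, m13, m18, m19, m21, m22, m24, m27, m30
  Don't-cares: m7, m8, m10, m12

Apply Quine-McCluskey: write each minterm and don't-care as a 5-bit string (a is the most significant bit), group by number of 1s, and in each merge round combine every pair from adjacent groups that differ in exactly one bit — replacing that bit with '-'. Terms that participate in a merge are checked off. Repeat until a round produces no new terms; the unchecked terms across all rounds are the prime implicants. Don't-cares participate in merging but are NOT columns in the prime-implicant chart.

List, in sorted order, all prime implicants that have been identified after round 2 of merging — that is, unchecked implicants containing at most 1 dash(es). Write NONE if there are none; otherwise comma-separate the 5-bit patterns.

[col 0] 00010*, 00011*, 00100*, 00111*, 01000*, 01010*, 01011*, 01100*, 01101*, 10010*, 10011*, 10101, 10110*, 11000*, 11011*, 11110*
[col 1] -0010*, -0011*, -1000, -1011*, 0-010*, 0-011*, 0-100, 00-11, 0001-*, 01-00, 010-0, 0101-*, 0110-, 1-011*, 1-110, 10-10, 1001-*
[col 2] --011, -001-, 0-01-
Prime implicants: --011, -001-, -1000, 0-01-, 0-100, 00-11, 01-00, 010-0, 0110-, 1-110, 10-10, 10101

-1000, 0-100, 00-11, 01-00, 010-0, 0110-, 1-110, 10-10, 10101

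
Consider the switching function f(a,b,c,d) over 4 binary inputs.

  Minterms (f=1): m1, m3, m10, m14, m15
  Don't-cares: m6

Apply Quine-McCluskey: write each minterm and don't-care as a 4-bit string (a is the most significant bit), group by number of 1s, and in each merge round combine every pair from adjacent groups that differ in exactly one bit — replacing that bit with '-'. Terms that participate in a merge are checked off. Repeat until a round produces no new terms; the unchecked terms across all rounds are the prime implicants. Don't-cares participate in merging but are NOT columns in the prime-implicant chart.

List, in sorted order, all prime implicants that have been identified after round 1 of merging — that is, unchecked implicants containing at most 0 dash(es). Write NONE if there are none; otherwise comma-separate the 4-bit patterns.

[col 0] 0001*, 0011*, 0110*, 1010*, 1110*, 1111*
[col 1] -110, 00-1, 1-10, 111-
Prime implicants: -110, 00-1, 1-10, 111-

NONE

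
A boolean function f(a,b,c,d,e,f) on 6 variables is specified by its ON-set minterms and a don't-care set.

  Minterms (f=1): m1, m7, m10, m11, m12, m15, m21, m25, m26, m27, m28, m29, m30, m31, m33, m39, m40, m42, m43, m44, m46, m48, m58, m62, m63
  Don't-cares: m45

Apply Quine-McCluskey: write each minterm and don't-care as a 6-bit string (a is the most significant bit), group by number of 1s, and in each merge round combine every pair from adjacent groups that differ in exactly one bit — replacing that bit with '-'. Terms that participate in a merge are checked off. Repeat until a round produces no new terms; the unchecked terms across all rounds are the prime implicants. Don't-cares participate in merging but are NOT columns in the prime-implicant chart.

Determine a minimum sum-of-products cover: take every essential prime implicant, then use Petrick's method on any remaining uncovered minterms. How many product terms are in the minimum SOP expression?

11

Round 0: 000001✓ 000111✓ 001010✓ 001011✓ 001100✓ 001111✓ 010101✓ 011001✓ 011010✓ 011011✓ 011100✓ 011101✓ 011110✓ 011111✓ 100001✓ 100111✓ 101000✓ 101010✓ 101011✓ 101100✓ 101101✓ 101110✓ 110000 111010✓ 111110✓ 111111✓
Round 1: -00001 -00111 -01010✓ -01011✓ -01100 -11010✓ -11110✓ -11111✓ 0-1010✓ 0-1011✓ 0-1100 0-1111✓ 00-111 001-11✓ 00101-✓ 01-101 011-01✓ 011-10✓ 011-11✓ 0110-1✓ 01101-✓ 0111-0✓ 0111-1✓ 01110-✓ 01111-✓ 1-1010✓ 1-1110✓ 101-00✓ 101-10✓ 1010-0✓ 10101-✓ 1011-0✓ 10110- 111-10✓ 11111-✓
Round 2: --1010 -0101- -11-10 -1111- 0-1-11 0-101- 011--1 011-1- 0111-- 1-1-10 101--0
PIs = {--1010, -00001, -00111, -0101-, -01100, -11-10, -1111-, 0-1-11, 0-101-, 0-1100, 00-111, 01-101, 011--1, 011-1-, 0111--, 1-1-10, 101--0, 10110-, 110000}
Coverage chart:
  m1: -00001 ←essential
  m7: -00111,00-111
  m10: --1010,-0101-,0-101-
  m11: -0101-,0-1-11,0-101-
  m12: -01100,0-1100
  m15: 0-1-11,00-111
  m21: 01-101 ←essential
  m25: 011--1 ←essential
  m26: --1010,-11-10,0-101-,011-1-
  m27: 0-1-11,0-101-,011--1,011-1-
  m28: 0-1100,0111--
  m29: 01-101,011--1,0111--
  m30: -11-10,-1111-,011-1-,0111--
  m31: -1111-,0-1-11,011--1,011-1-,0111--
  m33: -00001 ←essential
  m39: -00111 ←essential
  m40: 101--0 ←essential
  m42: --1010,-0101-,1-1-10,101--0
  m43: -0101- ←essential
  m44: -01100,101--0,10110-
  m46: 1-1-10,101--0
  m48: 110000 ←essential
  m58: --1010,-11-10,1-1-10
  m62: -11-10,-1111-,1-1-10
  m63: -1111- ←essential
Essential: -00001, -00111, -0101-, -1111-, 01-101, 011--1, 101--0, 110000
Petrick residual → --1010, 0-1-11, 0-1100
Min cover (11 terms): cd'ef' + b'c'd'e'f + b'c'def + b'cd'e + bcde + a'cef + a'cde'f' + a'bde'f + a'bcf + ab'cf' + abc'd'e'f'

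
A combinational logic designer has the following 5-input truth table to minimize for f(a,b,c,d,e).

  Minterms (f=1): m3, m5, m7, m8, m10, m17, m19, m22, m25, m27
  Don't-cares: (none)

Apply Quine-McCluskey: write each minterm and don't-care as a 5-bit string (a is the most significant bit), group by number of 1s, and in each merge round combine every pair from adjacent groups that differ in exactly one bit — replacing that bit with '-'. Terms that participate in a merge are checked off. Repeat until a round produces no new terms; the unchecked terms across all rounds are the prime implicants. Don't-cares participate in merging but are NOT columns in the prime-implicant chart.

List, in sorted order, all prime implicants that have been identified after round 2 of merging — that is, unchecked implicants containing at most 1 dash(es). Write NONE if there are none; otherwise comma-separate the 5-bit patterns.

size-2^0 implicants → 00011(✓)  00101(✓)  00111(✓)  01000(✓)  01010(✓)  10001(✓)  10011(✓)  10110  11001(✓)  11011(✓)
size-2^1 implicants → -0011  00-11  001-1  010-0  1-001(✓)  1-011(✓)  100-1(✓)  110-1(✓)
size-2^2 implicants → 1-0-1
Unchecked terms (primes): -0011, 00-11, 001-1, 010-0, 1-0-1, 10110

-0011, 00-11, 001-1, 010-0, 10110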